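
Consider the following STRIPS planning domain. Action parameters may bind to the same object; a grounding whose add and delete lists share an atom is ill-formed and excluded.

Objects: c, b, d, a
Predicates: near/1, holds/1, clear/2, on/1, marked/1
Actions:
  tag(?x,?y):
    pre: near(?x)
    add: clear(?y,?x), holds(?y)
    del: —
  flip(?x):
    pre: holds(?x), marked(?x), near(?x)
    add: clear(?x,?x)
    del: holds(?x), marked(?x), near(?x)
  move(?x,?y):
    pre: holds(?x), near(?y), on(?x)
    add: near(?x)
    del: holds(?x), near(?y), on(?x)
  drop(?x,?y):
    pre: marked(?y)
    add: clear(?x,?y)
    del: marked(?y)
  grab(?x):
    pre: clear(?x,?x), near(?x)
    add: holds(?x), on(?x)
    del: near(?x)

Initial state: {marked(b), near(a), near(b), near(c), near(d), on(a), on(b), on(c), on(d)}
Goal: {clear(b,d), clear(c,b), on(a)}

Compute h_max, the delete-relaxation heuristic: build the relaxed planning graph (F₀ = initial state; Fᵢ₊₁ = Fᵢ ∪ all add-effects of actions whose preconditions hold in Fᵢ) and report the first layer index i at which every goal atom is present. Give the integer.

F0 = init (9 atoms)
F1 = F0 ∪ {clear(a,a), clear(a,b), clear(a,c), clear(a,d), clear(b,a), clear(b,b), clear(b,c), clear(b,d), clear(c,a), clear(c,b), clear(c,c), clear(c,d), clear(d,a), clear(d,b), clear(d,c), clear(d,d), holds(a), holds(b), holds(c), holds(d)}  (29 atoms)
goal ⊆ F1  ⇒  h_max = 1

1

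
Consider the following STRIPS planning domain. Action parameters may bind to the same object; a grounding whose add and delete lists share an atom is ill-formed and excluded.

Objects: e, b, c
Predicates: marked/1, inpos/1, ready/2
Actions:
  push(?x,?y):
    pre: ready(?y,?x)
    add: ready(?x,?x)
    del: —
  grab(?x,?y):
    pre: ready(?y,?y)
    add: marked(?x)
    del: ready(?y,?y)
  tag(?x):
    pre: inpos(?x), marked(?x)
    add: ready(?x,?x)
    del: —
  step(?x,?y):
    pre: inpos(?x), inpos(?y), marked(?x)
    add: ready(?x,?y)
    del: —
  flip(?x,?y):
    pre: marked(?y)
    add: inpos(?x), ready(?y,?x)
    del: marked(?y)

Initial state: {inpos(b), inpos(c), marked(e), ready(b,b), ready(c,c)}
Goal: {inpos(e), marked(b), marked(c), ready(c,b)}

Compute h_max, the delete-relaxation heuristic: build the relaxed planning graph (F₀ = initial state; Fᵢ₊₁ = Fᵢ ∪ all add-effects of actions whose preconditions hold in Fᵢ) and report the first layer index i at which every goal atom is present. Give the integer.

F0 = init (5 atoms)
F1 = F0 ∪ {inpos(e), marked(b), marked(c), ready(e,b), ready(e,c), ready(e,e)}  (11 atoms)
F2 = F1 ∪ {ready(b,c), ready(b,e), ready(c,b), ready(c,e)}  (15 atoms)
goal ⊆ F2  ⇒  h_max = 2

2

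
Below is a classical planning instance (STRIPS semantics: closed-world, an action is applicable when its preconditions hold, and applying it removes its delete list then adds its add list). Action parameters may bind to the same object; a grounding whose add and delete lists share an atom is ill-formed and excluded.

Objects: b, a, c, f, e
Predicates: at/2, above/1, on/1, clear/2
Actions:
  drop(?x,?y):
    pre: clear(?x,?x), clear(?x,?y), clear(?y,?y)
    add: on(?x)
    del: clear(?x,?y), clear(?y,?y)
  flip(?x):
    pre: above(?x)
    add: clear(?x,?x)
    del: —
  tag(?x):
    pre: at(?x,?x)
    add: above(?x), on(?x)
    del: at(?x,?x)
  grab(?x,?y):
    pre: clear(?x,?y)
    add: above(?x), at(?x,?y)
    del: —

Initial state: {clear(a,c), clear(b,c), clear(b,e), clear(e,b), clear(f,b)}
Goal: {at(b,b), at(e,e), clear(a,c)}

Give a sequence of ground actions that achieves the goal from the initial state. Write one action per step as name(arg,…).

grab(b,c); flip(b); grab(b,b); grab(e,b); flip(e); grab(e,e)

1. grab(b,c)  →  {above(b), at(b,c), clear(a,c), clear(b,c), clear(b,e), clear(e,b), clear(f,b)}
2. flip(b)  →  {above(b), at(b,c), clear(a,c), clear(b,b), clear(b,c), clear(b,e), clear(e,b), clear(f,b)}
3. grab(b,b)  →  {above(b), at(b,b), at(b,c), clear(a,c), clear(b,b), clear(b,c), clear(b,e), clear(e,b), clear(f,b)}
4. grab(e,b)  →  {above(b), above(e), at(b,b), at(b,c), at(e,b), clear(a,c), clear(b,b), clear(b,c), clear(b,e), clear(e,b), clear(f,b)}
5. flip(e)  →  {above(b), above(e), at(b,b), at(b,c), at(e,b), clear(a,c), clear(b,b), clear(b,c), clear(b,e), clear(e,b), clear(e,e), clear(f,b)}
6. grab(e,e)  →  {above(b), above(e), at(b,b), at(b,c), at(e,b), at(e,e), clear(a,c), clear(b,b), clear(b,c), clear(b,e), clear(e,b), clear(e,e), clear(f,b)}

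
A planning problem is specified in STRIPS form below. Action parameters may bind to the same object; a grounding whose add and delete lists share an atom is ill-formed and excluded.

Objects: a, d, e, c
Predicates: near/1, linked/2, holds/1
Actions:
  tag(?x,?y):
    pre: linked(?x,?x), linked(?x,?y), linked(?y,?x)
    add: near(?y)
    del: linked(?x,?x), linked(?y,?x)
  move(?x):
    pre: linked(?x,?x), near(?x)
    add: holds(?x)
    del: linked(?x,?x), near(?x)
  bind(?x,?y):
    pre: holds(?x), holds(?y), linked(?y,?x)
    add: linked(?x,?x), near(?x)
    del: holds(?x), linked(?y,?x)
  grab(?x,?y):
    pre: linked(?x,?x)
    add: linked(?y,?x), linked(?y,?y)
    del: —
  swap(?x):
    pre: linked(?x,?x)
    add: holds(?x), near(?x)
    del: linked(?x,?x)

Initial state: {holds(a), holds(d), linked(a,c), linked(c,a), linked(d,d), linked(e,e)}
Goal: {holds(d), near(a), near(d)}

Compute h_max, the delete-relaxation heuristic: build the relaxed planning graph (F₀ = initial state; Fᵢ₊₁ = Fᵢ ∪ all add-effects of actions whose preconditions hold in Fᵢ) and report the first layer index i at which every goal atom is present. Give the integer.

2

F0 = init (6 atoms)
F1 = F0 ∪ {holds(e), linked(a,a), linked(a,d), linked(a,e), linked(c,c), linked(c,d), linked(c,e), linked(d,e), linked(e,d), near(d), near(e)}  (17 atoms)
F2 = F1 ∪ {holds(c), linked(d,a), linked(d,c), linked(e,a), linked(e,c), near(a), near(c)}  (24 atoms)
goal ⊆ F2  ⇒  h_max = 2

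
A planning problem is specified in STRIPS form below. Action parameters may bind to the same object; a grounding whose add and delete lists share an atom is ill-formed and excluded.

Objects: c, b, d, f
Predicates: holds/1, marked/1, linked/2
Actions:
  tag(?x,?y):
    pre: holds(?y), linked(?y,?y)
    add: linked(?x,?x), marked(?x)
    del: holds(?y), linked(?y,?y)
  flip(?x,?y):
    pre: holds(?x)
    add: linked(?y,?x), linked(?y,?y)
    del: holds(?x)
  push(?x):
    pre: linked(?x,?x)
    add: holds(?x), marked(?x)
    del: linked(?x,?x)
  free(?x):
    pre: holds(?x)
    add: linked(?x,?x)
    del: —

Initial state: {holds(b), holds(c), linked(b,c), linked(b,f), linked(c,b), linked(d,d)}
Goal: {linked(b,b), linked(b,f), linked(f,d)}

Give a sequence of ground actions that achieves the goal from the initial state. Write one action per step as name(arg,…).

flip(c,b); push(d); flip(d,f)

1. flip(c,b)  →  {holds(b), linked(b,b), linked(b,c), linked(b,f), linked(c,b), linked(d,d)}
2. push(d)  →  {holds(b), holds(d), linked(b,b), linked(b,c), linked(b,f), linked(c,b), marked(d)}
3. flip(d,f)  →  {holds(b), linked(b,b), linked(b,c), linked(b,f), linked(c,b), linked(f,d), linked(f,f), marked(d)}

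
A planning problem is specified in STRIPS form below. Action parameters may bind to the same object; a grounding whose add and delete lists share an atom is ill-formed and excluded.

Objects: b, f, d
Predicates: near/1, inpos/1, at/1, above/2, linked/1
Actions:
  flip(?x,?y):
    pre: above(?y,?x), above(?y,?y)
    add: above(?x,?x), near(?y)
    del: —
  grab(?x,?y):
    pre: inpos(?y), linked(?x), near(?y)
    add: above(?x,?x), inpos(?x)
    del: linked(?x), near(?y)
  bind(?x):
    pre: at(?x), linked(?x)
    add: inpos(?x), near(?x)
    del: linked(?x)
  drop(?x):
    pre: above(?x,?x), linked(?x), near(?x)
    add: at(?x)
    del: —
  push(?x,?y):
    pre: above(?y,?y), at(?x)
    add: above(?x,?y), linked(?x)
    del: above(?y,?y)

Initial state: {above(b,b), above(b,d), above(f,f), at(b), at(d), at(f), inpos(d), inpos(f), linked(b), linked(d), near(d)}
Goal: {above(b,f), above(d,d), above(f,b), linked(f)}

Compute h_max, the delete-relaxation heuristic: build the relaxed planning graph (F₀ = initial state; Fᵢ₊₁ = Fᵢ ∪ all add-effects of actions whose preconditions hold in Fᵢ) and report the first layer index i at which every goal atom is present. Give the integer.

1

F0 = init (11 atoms)
F1 = F0 ∪ {above(b,f), above(d,b), above(d,d), above(d,f), above(f,b), inpos(b), linked(f), near(b), near(f)}  (20 atoms)
goal ⊆ F1  ⇒  h_max = 1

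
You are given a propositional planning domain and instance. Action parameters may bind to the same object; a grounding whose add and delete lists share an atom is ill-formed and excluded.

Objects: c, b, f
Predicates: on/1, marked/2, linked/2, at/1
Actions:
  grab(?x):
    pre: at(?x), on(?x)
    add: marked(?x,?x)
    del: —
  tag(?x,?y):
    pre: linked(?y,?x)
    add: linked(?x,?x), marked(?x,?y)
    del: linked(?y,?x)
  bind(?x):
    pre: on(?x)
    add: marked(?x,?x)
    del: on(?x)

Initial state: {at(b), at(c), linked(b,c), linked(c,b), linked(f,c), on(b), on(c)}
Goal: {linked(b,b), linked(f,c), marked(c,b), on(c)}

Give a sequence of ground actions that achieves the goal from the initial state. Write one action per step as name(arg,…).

1. tag(c,b)  →  {at(b), at(c), linked(c,b), linked(c,c), linked(f,c), marked(c,b), on(b), on(c)}
2. tag(b,c)  →  {at(b), at(c), linked(b,b), linked(c,c), linked(f,c), marked(b,c), marked(c,b), on(b), on(c)}

tag(c,b); tag(b,c)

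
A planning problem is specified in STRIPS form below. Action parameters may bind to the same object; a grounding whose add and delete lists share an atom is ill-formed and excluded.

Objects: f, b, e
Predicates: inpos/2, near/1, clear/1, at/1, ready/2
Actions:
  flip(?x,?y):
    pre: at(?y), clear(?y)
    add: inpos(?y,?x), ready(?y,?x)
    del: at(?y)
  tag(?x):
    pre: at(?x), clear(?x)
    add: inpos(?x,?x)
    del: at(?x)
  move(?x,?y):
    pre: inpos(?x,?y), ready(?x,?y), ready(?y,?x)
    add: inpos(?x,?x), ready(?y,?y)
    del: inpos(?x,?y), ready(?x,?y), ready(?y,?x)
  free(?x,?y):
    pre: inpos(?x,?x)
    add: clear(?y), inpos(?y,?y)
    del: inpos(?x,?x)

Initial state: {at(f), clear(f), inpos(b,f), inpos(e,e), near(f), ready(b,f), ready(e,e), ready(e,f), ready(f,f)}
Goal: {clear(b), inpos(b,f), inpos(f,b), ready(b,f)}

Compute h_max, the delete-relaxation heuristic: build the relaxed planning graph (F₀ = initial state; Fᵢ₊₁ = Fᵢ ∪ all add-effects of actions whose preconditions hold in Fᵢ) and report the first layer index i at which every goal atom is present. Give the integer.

1

F0 = init (9 atoms)
F1 = F0 ∪ {clear(b), inpos(b,b), inpos(f,b), inpos(f,e), inpos(f,f), ready(f,b), ready(f,e)}  (16 atoms)
goal ⊆ F1  ⇒  h_max = 1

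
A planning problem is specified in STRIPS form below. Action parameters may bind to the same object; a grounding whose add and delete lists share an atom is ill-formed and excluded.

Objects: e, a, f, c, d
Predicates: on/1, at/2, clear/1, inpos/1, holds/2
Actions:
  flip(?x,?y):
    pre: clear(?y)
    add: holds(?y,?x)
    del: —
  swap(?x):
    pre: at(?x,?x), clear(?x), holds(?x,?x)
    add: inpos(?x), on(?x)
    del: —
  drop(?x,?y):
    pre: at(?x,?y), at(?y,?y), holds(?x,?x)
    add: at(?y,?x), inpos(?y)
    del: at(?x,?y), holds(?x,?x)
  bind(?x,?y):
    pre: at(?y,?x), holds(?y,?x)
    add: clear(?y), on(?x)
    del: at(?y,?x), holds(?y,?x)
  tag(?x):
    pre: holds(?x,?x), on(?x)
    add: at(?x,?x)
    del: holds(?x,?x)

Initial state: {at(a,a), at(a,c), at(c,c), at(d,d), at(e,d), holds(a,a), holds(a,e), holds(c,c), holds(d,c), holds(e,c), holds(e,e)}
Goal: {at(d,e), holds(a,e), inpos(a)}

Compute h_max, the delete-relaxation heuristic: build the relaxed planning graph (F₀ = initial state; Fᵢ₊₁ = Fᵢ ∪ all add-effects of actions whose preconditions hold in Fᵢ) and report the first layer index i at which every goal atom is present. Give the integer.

2

F0 = init (11 atoms)
F1 = F0 ∪ {at(c,a), at(d,e), clear(a), clear(c), inpos(c), inpos(d), on(a), on(c)}  (19 atoms)
F2 = F1 ∪ {holds(a,c), holds(a,d), holds(a,f), holds(c,a), holds(c,d), holds(c,e), holds(c,f), inpos(a)}  (27 atoms)
goal ⊆ F2  ⇒  h_max = 2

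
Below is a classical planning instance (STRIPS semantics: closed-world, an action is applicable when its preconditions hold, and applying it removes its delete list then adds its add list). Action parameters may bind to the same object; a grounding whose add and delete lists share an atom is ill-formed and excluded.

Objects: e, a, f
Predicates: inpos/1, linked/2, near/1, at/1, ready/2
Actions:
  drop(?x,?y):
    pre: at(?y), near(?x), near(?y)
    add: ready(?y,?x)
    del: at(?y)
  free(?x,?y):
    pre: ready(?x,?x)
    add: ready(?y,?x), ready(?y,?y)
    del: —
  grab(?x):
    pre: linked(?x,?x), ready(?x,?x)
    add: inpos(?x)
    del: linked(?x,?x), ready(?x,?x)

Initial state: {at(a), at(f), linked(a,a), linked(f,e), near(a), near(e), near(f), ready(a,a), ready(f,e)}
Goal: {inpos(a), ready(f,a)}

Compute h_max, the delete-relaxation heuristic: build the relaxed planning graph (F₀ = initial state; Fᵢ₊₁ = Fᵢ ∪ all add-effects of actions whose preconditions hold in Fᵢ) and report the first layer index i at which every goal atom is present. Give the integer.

F0 = init (9 atoms)
F1 = F0 ∪ {inpos(a), ready(a,e), ready(a,f), ready(e,a), ready(e,e), ready(f,a), ready(f,f)}  (16 atoms)
goal ⊆ F1  ⇒  h_max = 1

1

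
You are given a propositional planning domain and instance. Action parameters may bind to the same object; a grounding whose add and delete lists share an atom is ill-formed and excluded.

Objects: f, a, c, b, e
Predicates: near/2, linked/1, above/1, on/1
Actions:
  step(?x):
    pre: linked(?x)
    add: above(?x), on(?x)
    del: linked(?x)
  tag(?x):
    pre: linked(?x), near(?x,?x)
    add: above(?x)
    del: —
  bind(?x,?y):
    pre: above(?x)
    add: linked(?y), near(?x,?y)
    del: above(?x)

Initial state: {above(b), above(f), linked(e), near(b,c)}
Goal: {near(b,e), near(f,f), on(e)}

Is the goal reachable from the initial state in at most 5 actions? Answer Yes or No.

1. step(e)  →  {above(b), above(e), above(f), near(b,c), on(e)}
2. bind(f,f)  →  {above(b), above(e), linked(f), near(b,c), near(f,f), on(e)}
3. bind(b,e)  →  {above(e), linked(e), linked(f), near(b,c), near(b,e), near(f,f), on(e)}
optimal plan length = 3; 3 ≤ 5

Yes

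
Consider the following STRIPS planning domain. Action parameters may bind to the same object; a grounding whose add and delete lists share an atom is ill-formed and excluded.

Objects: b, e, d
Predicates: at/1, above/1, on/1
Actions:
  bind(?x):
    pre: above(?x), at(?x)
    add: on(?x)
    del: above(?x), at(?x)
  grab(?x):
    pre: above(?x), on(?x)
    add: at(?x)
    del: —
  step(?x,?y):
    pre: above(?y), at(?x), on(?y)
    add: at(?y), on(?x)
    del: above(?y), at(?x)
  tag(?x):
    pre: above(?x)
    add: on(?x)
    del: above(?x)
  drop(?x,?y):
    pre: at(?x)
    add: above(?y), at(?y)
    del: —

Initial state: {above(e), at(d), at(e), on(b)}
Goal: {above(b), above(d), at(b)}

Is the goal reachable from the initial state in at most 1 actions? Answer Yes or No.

No

1. drop(e,b)  →  {above(b), above(e), at(b), at(d), at(e), on(b)}
2. drop(b,d)  →  {above(b), above(d), above(e), at(b), at(d), at(e), on(b)}
optimal plan length = 2; 2 > 1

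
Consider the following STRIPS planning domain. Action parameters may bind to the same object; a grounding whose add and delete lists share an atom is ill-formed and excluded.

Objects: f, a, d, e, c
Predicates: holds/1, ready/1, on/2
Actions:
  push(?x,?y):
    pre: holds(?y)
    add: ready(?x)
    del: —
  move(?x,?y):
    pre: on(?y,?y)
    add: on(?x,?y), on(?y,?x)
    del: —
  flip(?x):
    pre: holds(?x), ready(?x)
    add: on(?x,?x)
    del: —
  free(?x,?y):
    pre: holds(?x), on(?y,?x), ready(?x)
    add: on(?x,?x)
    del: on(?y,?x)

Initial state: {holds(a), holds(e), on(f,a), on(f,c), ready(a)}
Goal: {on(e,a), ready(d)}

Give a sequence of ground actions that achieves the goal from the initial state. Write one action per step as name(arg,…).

push(d,a); flip(a); move(e,a)

1. push(d,a)  →  {holds(a), holds(e), on(f,a), on(f,c), ready(a), ready(d)}
2. flip(a)  →  {holds(a), holds(e), on(a,a), on(f,a), on(f,c), ready(a), ready(d)}
3. move(e,a)  →  {holds(a), holds(e), on(a,a), on(a,e), on(e,a), on(f,a), on(f,c), ready(a), ready(d)}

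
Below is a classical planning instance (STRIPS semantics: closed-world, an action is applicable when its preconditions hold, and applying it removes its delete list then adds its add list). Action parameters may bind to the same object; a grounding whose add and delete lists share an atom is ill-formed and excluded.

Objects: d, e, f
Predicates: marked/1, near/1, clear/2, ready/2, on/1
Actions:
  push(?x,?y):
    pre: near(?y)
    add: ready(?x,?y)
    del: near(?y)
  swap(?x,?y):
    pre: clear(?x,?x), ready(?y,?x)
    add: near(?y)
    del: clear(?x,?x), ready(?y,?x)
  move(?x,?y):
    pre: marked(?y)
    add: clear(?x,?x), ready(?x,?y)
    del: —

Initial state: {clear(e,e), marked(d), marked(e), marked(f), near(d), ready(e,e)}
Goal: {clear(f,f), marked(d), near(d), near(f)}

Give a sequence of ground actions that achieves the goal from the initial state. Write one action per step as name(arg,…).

move(f,e); swap(e,f)

1. move(f,e)  →  {clear(e,e), clear(f,f), marked(d), marked(e), marked(f), near(d), ready(e,e), ready(f,e)}
2. swap(e,f)  →  {clear(f,f), marked(d), marked(e), marked(f), near(d), near(f), ready(e,e)}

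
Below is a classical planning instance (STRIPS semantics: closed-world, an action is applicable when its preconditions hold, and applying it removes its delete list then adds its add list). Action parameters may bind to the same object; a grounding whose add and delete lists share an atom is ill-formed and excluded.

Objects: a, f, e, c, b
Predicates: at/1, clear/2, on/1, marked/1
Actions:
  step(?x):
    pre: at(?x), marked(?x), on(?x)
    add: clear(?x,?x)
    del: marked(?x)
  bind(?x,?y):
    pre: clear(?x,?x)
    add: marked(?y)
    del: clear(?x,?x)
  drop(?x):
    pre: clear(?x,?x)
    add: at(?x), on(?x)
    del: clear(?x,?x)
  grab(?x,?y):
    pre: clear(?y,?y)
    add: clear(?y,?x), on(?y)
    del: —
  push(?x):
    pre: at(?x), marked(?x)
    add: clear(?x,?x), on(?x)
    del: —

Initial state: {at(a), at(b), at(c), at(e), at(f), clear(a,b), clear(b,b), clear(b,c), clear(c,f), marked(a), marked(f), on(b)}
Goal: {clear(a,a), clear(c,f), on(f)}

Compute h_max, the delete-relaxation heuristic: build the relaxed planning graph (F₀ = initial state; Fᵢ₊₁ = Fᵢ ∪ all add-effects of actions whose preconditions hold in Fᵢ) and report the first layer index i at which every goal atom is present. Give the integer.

1

F0 = init (12 atoms)
F1 = F0 ∪ {clear(a,a), clear(b,a), clear(b,e), clear(b,f), clear(f,f), marked(b), marked(c), marked(e), on(a), on(f)}  (22 atoms)
goal ⊆ F1  ⇒  h_max = 1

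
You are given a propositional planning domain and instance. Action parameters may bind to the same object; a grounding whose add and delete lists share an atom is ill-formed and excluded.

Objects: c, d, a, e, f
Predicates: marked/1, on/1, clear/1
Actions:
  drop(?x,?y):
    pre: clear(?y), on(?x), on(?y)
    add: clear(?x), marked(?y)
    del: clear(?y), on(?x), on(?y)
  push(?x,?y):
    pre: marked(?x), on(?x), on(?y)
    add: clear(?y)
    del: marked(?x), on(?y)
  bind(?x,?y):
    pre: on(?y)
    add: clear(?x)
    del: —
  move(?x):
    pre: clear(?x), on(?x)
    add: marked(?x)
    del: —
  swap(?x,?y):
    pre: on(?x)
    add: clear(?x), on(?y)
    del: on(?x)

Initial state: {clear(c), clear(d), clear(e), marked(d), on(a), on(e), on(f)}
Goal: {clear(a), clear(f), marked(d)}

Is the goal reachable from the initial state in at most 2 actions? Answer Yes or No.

Yes

1. drop(a,e)  →  {clear(a), clear(c), clear(d), marked(d), marked(e), on(f)}
2. bind(f,f)  →  {clear(a), clear(c), clear(d), clear(f), marked(d), marked(e), on(f)}
optimal plan length = 2; 2 ≤ 2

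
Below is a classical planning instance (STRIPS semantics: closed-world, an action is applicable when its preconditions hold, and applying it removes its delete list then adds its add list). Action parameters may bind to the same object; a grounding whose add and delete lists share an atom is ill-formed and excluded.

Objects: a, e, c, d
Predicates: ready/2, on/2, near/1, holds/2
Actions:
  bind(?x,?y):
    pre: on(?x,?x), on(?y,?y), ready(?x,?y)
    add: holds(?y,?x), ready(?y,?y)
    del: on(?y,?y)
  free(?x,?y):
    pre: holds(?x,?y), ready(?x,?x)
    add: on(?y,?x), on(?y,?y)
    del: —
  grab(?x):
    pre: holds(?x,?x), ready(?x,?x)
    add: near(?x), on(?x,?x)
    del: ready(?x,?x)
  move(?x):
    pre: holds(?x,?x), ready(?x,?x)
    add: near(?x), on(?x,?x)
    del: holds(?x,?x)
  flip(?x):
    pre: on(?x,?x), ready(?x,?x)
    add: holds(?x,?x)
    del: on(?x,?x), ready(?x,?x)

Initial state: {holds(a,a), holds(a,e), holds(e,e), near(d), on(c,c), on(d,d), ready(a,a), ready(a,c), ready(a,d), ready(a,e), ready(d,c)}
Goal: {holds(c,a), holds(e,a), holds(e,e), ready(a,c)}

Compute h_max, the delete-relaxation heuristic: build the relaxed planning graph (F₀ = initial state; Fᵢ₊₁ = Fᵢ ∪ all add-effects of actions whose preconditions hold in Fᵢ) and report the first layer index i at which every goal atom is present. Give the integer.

F0 = init (11 atoms)
F1 = F0 ∪ {holds(c,d), near(a), on(a,a), on(e,a), on(e,e), ready(c,c)}  (17 atoms)
F2 = F1 ∪ {holds(c,a), holds(c,c), holds(d,a), holds(e,a), on(d,c), ready(d,d), ready(e,e)}  (24 atoms)
goal ⊆ F2  ⇒  h_max = 2

2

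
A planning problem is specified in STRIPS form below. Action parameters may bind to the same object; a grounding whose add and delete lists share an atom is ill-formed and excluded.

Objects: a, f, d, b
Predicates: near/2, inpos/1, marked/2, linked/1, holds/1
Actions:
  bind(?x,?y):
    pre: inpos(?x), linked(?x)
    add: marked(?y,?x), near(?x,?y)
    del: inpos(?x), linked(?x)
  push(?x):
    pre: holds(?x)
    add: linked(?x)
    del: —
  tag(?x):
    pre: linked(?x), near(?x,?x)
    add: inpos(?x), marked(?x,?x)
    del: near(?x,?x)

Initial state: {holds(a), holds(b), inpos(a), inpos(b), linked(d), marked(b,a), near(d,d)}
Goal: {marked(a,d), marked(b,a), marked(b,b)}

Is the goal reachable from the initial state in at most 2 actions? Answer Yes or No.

1. push(b)  →  {holds(a), holds(b), inpos(a), inpos(b), linked(b), linked(d), marked(b,a), near(d,d)}
2. bind(b,b)  →  {holds(a), holds(b), inpos(a), linked(d), marked(b,a), marked(b,b), near(b,b), near(d,d)}
3. tag(d)  →  {holds(a), holds(b), inpos(a), inpos(d), linked(d), marked(b,a), marked(b,b), marked(d,d), near(b,b)}
4. bind(d,a)  →  {holds(a), holds(b), inpos(a), marked(a,d), marked(b,a), marked(b,b), marked(d,d), near(b,b), near(d,a)}
optimal plan length = 4; 4 > 2

No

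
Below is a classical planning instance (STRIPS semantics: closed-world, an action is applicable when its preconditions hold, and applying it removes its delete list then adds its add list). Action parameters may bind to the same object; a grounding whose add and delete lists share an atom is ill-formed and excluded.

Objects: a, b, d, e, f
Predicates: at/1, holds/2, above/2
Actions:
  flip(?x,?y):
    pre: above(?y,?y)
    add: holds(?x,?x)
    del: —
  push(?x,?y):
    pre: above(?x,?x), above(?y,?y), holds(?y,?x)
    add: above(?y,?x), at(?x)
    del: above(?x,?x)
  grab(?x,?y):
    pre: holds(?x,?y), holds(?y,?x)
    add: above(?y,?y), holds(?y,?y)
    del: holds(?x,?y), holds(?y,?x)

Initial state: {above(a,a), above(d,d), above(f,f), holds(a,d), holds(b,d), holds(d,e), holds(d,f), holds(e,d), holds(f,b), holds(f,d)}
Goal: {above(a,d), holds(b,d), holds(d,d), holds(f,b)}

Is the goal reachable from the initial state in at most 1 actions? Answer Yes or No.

No

1. flip(d,a)  →  {above(a,a), above(d,d), above(f,f), holds(a,d), holds(b,d), holds(d,d), holds(d,e), holds(d,f), holds(e,d), holds(f,b), holds(f,d)}
2. push(d,a)  →  {above(a,a), above(a,d), above(f,f), at(d), holds(a,d), holds(b,d), holds(d,d), holds(d,e), holds(d,f), holds(e,d), holds(f,b), holds(f,d)}
optimal plan length = 2; 2 > 1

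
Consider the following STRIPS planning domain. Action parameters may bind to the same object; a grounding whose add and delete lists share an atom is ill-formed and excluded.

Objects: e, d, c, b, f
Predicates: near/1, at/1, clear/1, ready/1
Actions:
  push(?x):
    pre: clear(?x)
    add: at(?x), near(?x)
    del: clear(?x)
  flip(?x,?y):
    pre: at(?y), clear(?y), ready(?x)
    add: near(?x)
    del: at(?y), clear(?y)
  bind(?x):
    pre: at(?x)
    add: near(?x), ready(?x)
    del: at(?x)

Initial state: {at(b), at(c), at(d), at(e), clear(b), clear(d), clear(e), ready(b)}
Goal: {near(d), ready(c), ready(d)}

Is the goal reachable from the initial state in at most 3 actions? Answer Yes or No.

Yes

1. bind(d)  →  {at(b), at(c), at(e), clear(b), clear(d), clear(e), near(d), ready(b), ready(d)}
2. bind(c)  →  {at(b), at(e), clear(b), clear(d), clear(e), near(c), near(d), ready(b), ready(c), ready(d)}
optimal plan length = 2; 2 ≤ 3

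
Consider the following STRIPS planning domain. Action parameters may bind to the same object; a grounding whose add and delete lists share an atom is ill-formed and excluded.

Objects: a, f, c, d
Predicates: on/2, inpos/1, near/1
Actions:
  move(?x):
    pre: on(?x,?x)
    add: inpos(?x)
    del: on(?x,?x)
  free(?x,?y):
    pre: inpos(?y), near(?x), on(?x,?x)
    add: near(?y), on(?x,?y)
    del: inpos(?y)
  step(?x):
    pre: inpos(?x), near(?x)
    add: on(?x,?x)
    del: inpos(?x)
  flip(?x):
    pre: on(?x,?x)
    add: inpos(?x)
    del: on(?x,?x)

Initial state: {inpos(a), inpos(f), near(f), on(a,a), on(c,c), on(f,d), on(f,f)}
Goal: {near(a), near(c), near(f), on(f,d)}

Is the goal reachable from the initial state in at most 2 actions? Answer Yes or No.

No

1. move(c)  →  {inpos(a), inpos(c), inpos(f), near(f), on(a,a), on(f,d), on(f,f)}
2. free(f,a)  →  {inpos(c), inpos(f), near(a), near(f), on(a,a), on(f,a), on(f,d), on(f,f)}
3. free(a,c)  →  {inpos(f), near(a), near(c), near(f), on(a,a), on(a,c), on(f,a), on(f,d), on(f,f)}
optimal plan length = 3; 3 > 2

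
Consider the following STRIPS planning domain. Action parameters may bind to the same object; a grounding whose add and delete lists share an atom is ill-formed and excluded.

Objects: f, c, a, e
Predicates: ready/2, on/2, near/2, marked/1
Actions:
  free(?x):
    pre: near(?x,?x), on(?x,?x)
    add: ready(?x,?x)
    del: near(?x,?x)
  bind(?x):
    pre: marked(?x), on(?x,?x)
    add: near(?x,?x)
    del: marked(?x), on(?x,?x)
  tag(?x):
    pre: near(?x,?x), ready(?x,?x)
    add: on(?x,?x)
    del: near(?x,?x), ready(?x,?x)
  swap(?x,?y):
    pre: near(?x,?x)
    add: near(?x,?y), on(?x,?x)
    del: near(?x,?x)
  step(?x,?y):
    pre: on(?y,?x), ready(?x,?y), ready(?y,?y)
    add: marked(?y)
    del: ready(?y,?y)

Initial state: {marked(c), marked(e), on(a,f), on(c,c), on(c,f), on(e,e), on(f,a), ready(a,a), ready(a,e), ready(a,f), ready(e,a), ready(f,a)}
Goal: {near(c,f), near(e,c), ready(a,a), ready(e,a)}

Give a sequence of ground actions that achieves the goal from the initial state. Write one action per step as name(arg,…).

1. bind(c)  →  {marked(e), near(c,c), on(a,f), on(c,f), on(e,e), on(f,a), ready(a,a), ready(a,e), ready(a,f), ready(e,a), ready(f,a)}
2. bind(e)  →  {near(c,c), near(e,e), on(a,f), on(c,f), on(f,a), ready(a,a), ready(a,e), ready(a,f), ready(e,a), ready(f,a)}
3. swap(c,f)  →  {near(c,f), near(e,e), on(a,f), on(c,c), on(c,f), on(f,a), ready(a,a), ready(a,e), ready(a,f), ready(e,a), ready(f,a)}
4. swap(e,c)  →  {near(c,f), near(e,c), on(a,f), on(c,c), on(c,f), on(e,e), on(f,a), ready(a,a), ready(a,e), ready(a,f), ready(e,a), ready(f,a)}

bind(c); bind(e); swap(c,f); swap(e,c)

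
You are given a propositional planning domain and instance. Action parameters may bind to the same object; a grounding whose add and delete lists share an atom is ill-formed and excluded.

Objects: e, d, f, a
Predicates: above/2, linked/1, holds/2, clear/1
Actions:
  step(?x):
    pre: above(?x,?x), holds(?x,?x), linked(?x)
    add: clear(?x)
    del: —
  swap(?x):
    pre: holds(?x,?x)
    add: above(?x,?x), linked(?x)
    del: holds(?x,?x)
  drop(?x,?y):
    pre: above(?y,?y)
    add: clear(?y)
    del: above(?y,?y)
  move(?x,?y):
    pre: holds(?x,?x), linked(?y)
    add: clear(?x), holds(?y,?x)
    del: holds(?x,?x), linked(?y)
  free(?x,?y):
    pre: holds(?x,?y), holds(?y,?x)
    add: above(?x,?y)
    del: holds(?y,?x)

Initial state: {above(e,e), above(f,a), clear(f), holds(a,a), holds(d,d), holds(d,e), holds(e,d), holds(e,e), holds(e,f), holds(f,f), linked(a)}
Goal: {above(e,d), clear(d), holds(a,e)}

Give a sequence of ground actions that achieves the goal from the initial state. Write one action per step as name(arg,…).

swap(d); drop(e,d); move(e,a); free(e,d)

1. swap(d)  →  {above(d,d), above(e,e), above(f,a), clear(f), holds(a,a), holds(d,e), holds(e,d), holds(e,e), holds(e,f), holds(f,f), linked(a), linked(d)}
2. drop(e,d)  →  {above(e,e), above(f,a), clear(d), clear(f), holds(a,a), holds(d,e), holds(e,d), holds(e,e), holds(e,f), holds(f,f), linked(a), linked(d)}
3. move(e,a)  →  {above(e,e), above(f,a), clear(d), clear(e), clear(f), holds(a,a), holds(a,e), holds(d,e), holds(e,d), holds(e,f), holds(f,f), linked(d)}
4. free(e,d)  →  {above(e,d), above(e,e), above(f,a), clear(d), clear(e), clear(f), holds(a,a), holds(a,e), holds(e,d), holds(e,f), holds(f,f), linked(d)}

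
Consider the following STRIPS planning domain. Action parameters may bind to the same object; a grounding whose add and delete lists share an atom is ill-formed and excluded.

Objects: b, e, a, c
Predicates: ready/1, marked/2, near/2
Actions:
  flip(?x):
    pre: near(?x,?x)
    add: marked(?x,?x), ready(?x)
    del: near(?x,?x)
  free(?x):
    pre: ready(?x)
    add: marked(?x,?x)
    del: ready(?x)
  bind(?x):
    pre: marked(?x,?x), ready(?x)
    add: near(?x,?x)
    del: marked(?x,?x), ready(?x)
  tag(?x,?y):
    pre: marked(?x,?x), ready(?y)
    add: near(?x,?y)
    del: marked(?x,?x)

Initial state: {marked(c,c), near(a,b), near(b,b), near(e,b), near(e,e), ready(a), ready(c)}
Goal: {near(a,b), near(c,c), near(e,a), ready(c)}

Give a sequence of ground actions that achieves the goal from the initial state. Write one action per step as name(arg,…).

1. flip(e)  →  {marked(c,c), marked(e,e), near(a,b), near(b,b), near(e,b), ready(a), ready(c), ready(e)}
2. tag(e,a)  →  {marked(c,c), near(a,b), near(b,b), near(e,a), near(e,b), ready(a), ready(c), ready(e)}
3. tag(c,c)  →  {near(a,b), near(b,b), near(c,c), near(e,a), near(e,b), ready(a), ready(c), ready(e)}

flip(e); tag(e,a); tag(c,c)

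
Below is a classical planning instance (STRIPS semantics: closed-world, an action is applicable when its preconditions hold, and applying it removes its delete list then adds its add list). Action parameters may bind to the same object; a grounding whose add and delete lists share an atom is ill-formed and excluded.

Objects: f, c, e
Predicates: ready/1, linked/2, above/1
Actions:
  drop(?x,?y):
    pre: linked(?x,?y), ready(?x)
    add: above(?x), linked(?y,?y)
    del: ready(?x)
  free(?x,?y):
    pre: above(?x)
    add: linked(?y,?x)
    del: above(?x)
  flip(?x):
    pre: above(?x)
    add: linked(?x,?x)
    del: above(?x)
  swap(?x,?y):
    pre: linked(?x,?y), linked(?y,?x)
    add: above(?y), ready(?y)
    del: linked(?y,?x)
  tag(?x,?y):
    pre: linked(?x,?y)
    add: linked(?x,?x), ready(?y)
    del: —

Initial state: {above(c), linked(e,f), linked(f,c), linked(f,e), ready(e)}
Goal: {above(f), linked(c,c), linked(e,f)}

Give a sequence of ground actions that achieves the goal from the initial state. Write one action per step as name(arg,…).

free(c,c); swap(e,f)

1. free(c,c)  →  {linked(c,c), linked(e,f), linked(f,c), linked(f,e), ready(e)}
2. swap(e,f)  →  {above(f), linked(c,c), linked(e,f), linked(f,c), ready(e), ready(f)}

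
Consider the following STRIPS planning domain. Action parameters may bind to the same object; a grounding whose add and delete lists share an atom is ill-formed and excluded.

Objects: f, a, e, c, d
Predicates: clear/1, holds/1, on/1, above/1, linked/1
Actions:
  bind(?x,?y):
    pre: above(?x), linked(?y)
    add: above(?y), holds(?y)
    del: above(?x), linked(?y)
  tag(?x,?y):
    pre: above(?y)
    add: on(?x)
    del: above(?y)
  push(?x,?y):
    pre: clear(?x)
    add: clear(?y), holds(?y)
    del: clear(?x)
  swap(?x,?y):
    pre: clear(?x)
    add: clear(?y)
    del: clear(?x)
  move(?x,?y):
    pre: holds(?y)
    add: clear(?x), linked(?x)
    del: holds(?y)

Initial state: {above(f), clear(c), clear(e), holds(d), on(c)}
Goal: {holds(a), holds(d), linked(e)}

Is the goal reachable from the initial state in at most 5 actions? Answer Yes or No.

1. push(e,f)  →  {above(f), clear(c), clear(f), holds(d), holds(f), on(c)}
2. push(f,a)  →  {above(f), clear(a), clear(c), holds(a), holds(d), holds(f), on(c)}
3. move(e,f)  →  {above(f), clear(a), clear(c), clear(e), holds(a), holds(d), linked(e), on(c)}
optimal plan length = 3; 3 ≤ 5

Yes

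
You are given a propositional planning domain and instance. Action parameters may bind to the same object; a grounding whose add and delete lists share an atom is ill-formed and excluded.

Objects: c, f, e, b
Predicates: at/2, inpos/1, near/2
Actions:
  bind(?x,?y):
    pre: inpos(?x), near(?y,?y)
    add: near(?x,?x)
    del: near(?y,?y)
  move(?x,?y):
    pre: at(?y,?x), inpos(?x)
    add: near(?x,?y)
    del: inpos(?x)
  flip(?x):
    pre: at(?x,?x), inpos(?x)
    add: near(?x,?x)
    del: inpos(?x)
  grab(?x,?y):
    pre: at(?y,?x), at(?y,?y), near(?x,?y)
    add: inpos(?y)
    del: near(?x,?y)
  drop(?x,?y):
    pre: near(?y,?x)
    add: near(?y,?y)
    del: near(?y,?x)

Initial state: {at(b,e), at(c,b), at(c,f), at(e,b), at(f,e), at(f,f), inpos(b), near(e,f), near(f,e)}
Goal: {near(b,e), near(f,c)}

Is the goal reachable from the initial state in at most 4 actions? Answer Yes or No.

1. move(b,e)  →  {at(b,e), at(c,b), at(c,f), at(e,b), at(f,e), at(f,f), near(b,e), near(e,f), near(f,e)}
2. grab(e,f)  →  {at(b,e), at(c,b), at(c,f), at(e,b), at(f,e), at(f,f), inpos(f), near(b,e), near(f,e)}
3. move(f,c)  →  {at(b,e), at(c,b), at(c,f), at(e,b), at(f,e), at(f,f), near(b,e), near(f,c), near(f,e)}
optimal plan length = 3; 3 ≤ 4

Yes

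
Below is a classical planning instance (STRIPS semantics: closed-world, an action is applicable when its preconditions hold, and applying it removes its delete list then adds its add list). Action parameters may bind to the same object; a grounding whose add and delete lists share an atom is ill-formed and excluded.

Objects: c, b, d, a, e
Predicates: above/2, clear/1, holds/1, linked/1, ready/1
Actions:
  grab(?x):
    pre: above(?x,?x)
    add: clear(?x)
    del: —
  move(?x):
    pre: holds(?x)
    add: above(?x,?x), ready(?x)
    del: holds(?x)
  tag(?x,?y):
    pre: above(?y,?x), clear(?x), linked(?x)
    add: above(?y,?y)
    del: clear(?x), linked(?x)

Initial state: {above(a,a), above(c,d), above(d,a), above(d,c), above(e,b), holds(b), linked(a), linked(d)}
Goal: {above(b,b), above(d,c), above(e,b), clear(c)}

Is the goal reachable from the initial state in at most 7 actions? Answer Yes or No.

Yes

1. grab(a)  →  {above(a,a), above(c,d), above(d,a), above(d,c), above(e,b), clear(a), holds(b), linked(a), linked(d)}
2. move(b)  →  {above(a,a), above(b,b), above(c,d), above(d,a), above(d,c), above(e,b), clear(a), linked(a), linked(d), ready(b)}
3. tag(a,d)  →  {above(a,a), above(b,b), above(c,d), above(d,a), above(d,c), above(d,d), above(e,b), linked(d), ready(b)}
4. grab(d)  →  {above(a,a), above(b,b), above(c,d), above(d,a), above(d,c), above(d,d), above(e,b), clear(d), linked(d), ready(b)}
5. tag(d,c)  →  {above(a,a), above(b,b), above(c,c), above(c,d), above(d,a), above(d,c), above(d,d), above(e,b), ready(b)}
6. grab(c)  →  {above(a,a), above(b,b), above(c,c), above(c,d), above(d,a), above(d,c), above(d,d), above(e,b), clear(c), ready(b)}
optimal plan length = 6; 6 ≤ 7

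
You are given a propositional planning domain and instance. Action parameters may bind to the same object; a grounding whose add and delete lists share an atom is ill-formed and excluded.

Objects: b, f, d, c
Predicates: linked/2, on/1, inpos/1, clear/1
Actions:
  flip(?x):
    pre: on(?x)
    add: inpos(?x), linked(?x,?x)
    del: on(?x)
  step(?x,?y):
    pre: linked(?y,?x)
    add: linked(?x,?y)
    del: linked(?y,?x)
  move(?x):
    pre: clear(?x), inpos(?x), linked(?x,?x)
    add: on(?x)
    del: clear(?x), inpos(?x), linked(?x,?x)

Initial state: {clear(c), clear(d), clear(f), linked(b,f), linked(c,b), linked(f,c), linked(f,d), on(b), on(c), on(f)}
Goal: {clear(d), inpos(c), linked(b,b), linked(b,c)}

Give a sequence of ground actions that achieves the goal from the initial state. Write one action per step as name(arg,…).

1. flip(b)  →  {clear(c), clear(d), clear(f), inpos(b), linked(b,b), linked(b,f), linked(c,b), linked(f,c), linked(f,d), on(c), on(f)}
2. flip(c)  →  {clear(c), clear(d), clear(f), inpos(b), inpos(c), linked(b,b), linked(b,f), linked(c,b), linked(c,c), linked(f,c), linked(f,d), on(f)}
3. step(b,c)  →  {clear(c), clear(d), clear(f), inpos(b), inpos(c), linked(b,b), linked(b,c), linked(b,f), linked(c,c), linked(f,c), linked(f,d), on(f)}

flip(b); flip(c); step(b,c)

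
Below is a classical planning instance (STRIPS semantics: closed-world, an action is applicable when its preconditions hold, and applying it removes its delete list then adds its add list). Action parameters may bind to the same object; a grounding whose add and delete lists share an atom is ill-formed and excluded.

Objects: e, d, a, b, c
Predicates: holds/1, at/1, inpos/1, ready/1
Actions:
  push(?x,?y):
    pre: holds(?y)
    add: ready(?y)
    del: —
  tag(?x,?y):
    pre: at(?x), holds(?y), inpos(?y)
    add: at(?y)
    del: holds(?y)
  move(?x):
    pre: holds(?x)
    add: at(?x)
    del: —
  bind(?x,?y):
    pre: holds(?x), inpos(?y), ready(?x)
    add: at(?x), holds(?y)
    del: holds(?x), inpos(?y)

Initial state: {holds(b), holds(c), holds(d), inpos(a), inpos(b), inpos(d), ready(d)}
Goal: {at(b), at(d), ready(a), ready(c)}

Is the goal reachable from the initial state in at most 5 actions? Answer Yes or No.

Yes

1. push(e,c)  →  {holds(b), holds(c), holds(d), inpos(a), inpos(b), inpos(d), ready(c), ready(d)}
2. move(b)  →  {at(b), holds(b), holds(c), holds(d), inpos(a), inpos(b), inpos(d), ready(c), ready(d)}
3. bind(d,a)  →  {at(b), at(d), holds(a), holds(b), holds(c), inpos(b), inpos(d), ready(c), ready(d)}
4. push(e,a)  →  {at(b), at(d), holds(a), holds(b), holds(c), inpos(b), inpos(d), ready(a), ready(c), ready(d)}
optimal plan length = 4; 4 ≤ 5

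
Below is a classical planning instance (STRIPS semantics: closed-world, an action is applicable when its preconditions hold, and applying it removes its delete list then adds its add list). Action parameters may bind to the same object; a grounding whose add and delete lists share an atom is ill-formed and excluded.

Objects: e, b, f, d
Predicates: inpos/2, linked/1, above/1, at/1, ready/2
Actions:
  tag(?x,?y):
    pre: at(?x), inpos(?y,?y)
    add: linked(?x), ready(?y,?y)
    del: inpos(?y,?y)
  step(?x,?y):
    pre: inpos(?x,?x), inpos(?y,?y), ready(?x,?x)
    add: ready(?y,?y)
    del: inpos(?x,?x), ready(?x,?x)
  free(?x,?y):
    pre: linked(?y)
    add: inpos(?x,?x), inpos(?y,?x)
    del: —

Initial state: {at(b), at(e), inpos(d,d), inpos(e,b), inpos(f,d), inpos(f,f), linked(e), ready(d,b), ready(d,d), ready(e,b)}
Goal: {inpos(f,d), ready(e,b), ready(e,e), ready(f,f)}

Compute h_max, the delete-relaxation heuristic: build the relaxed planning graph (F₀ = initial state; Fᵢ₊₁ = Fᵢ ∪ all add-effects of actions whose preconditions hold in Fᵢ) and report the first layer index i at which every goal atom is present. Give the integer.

2

F0 = init (10 atoms)
F1 = F0 ∪ {inpos(b,b), inpos(e,d), inpos(e,e), inpos(e,f), linked(b), ready(f,f)}  (16 atoms)
F2 = F1 ∪ {inpos(b,d), inpos(b,e), inpos(b,f), ready(b,b), ready(e,e)}  (21 atoms)
goal ⊆ F2  ⇒  h_max = 2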